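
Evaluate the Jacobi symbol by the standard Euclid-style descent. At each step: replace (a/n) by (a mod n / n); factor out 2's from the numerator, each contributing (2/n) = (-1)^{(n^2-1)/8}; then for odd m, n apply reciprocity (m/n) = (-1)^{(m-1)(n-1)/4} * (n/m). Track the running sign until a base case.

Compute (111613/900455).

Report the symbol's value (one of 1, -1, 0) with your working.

-1

flip (111613/900455) -> (900455/111613): both odd, 111613 mod 4 = 1, 900455 mod 4 = 3, so the flip contributes +1; sign now +1
(900455/111613): 900455 mod 111613 = 7551, so (900455/111613) = (7551/111613)
flip (7551/111613) -> (111613/7551): both odd, 7551 mod 4 = 3, 111613 mod 4 = 1, so the flip contributes +1; sign now +1
(111613/7551): 111613 mod 7551 = 5899, so (111613/7551) = (5899/7551)
flip (5899/7551) -> (7551/5899): both odd, 5899 mod 4 = 3, 7551 mod 4 = 3, so the flip contributes -1; sign now -1
(7551/5899): 7551 mod 5899 = 1652, so (7551/5899) = (1652/5899)
factor out 2^2: 1652 = 2^2·413; with 5899 mod 8 = 3, (2/5899) = -1; sign now -1; continue with (413/5899)
flip (413/5899) -> (5899/413): both odd, 413 mod 4 = 1, 5899 mod 4 = 3, so the flip contributes +1; sign now -1
(5899/413): 5899 mod 413 = 117, so (5899/413) = (117/413)
flip (117/413) -> (413/117): both odd, 117 mod 4 = 1, 413 mod 4 = 1, so the flip contributes +1; sign now -1
(413/117): 413 mod 117 = 62, so (413/117) = (62/117)
factor out 2^1: 62 = 2^1·31; with 117 mod 8 = 5, (2/117) = -1; sign now +1; continue with (31/117)
flip (31/117) -> (117/31): both odd, 31 mod 4 = 3, 117 mod 4 = 1, so the flip contributes +1; sign now +1
(117/31): 117 mod 31 = 24, so (117/31) = (24/31)
factor out 2^3: 24 = 2^3·3; with 31 mod 8 = 7, (2/31) = +1; sign now +1; continue with (3/31)
flip (3/31) -> (31/3): both odd, 3 mod 4 = 3, 31 mod 4 = 3, so the flip contributes -1; sign now -1
(31/3): 31 mod 3 = 1, so (31/3) = (1/3)
reached (1/3) = 1, so the symbol is -1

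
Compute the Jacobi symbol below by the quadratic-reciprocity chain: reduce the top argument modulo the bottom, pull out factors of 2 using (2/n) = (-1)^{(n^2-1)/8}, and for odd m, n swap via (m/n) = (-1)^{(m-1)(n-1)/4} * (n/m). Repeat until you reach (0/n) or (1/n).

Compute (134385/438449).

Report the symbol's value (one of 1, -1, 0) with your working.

-1

flip (134385/438449) -> (438449/134385): both odd, 134385 mod 4 = 1, 438449 mod 4 = 1, so the flip contributes +1; sign now +1
(438449/134385): 438449 mod 134385 = 35294, so (438449/134385) = (35294/134385)
factor out 2^1: 35294 = 2^1·17647; with 134385 mod 8 = 1, (2/134385) = +1; sign now +1; continue with (17647/134385)
flip (17647/134385) -> (134385/17647): both odd, 17647 mod 4 = 3, 134385 mod 4 = 1, so the flip contributes +1; sign now +1
(134385/17647): 134385 mod 17647 = 10856, so (134385/17647) = (10856/17647)
factor out 2^3: 10856 = 2^3·1357; with 17647 mod 8 = 7, (2/17647) = +1; sign now +1; continue with (1357/17647)
flip (1357/17647) -> (17647/1357): both odd, 1357 mod 4 = 1, 17647 mod 4 = 3, so the flip contributes +1; sign now +1
(17647/1357): 17647 mod 1357 = 6, so (17647/1357) = (6/1357)
factor out 2^1: 6 = 2^1·3; with 1357 mod 8 = 5, (2/1357) = -1; sign now -1; continue with (3/1357)
flip (3/1357) -> (1357/3): both odd, 3 mod 4 = 3, 1357 mod 4 = 1, so the flip contributes +1; sign now -1
(1357/3): 1357 mod 3 = 1, so (1357/3) = (1/3)
reached (1/3) = 1, so the symbol is -1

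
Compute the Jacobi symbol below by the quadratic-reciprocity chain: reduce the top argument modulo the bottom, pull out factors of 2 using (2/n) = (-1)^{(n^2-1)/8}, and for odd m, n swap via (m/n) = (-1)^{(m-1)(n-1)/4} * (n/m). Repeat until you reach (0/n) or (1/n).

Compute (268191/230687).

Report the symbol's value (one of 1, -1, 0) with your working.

(268191/230687): 268191 mod 230687 = 37504, so (268191/230687) = (37504/230687)
factor out 2^7: 37504 = 2^7·293; with 230687 mod 8 = 7, (2/230687) = +1; sign now +1; continue with (293/230687)
flip (293/230687) -> (230687/293): both odd, 293 mod 4 = 1, 230687 mod 4 = 3, so the flip contributes +1; sign now +1
(230687/293): 230687 mod 293 = 96, so (230687/293) = (96/293)
factor out 2^5: 96 = 2^5·3; with 293 mod 8 = 5, (2/293) = -1; sign now -1; continue with (3/293)
flip (3/293) -> (293/3): both odd, 3 mod 4 = 3, 293 mod 4 = 1, so the flip contributes +1; sign now -1
(293/3): 293 mod 3 = 2, so (293/3) = (2/3)
factor out 2^1: 2 = 2^1·1; with 3 mod 8 = 3, (2/3) = -1; sign now +1; continue with (1/3)
reached (1/3) = 1, so the symbol is +1

1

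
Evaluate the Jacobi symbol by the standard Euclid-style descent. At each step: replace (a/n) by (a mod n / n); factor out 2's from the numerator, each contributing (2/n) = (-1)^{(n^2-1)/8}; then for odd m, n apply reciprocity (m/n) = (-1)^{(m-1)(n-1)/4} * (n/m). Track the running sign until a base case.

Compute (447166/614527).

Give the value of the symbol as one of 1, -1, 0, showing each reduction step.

-1

447166 = 2^1·223583; (2/614527) = +1 since 614527 mod 8 = 7, so (447166/614527) = (+1)^1·(223583/614527); sign now +1
reciprocity: (223583/614527) = -1·(614527/223583) since 223583 mod 4 = 3, 614527 mod 4 = 3; sign now -1
(614527/223583) = (167361/223583)   [reduce mod 223583]
reciprocity: (167361/223583) = +1·(223583/167361) since 167361 mod 4 = 1, 223583 mod 4 = 3; sign now -1
(223583/167361) = (56222/167361)   [reduce mod 167361]
56222 = 2^1·28111; (2/167361) = +1 since 167361 mod 8 = 1, so (56222/167361) = (+1)^1·(28111/167361); sign now -1
reciprocity: (28111/167361) = +1·(167361/28111) since 28111 mod 4 = 3, 167361 mod 4 = 1; sign now -1
(167361/28111) = (26806/28111)   [reduce mod 28111]
26806 = 2^1·13403; (2/28111) = +1 since 28111 mod 8 = 7, so (26806/28111) = (+1)^1·(13403/28111); sign now -1
reciprocity: (13403/28111) = -1·(28111/13403) since 13403 mod 4 = 3, 28111 mod 4 = 3; sign now +1
(28111/13403) = (1305/13403)   [reduce mod 13403]
reciprocity: (1305/13403) = +1·(13403/1305) since 1305 mod 4 = 1, 13403 mod 4 = 3; sign now +1
(13403/1305) = (353/1305)   [reduce mod 1305]
reciprocity: (353/1305) = +1·(1305/353) since 353 mod 4 = 1, 1305 mod 4 = 1; sign now +1
(1305/353) = (246/353)   [reduce mod 353]
246 = 2^1·123; (2/353) = +1 since 353 mod 8 = 1, so (246/353) = (+1)^1·(123/353); sign now +1
reciprocity: (123/353) = +1·(353/123) since 123 mod 4 = 3, 353 mod 4 = 1; sign now +1
(353/123) = (107/123)   [reduce mod 123]
reciprocity: (107/123) = -1·(123/107) since 107 mod 4 = 3, 123 mod 4 = 3; sign now -1
(123/107) = (16/107)   [reduce mod 107]
16 = 2^4·1; (2/107) = -1 since 107 mod 8 = 3, so (16/107) = (-1)^4·(1/107); sign now -1
(1/107) = 1; final value = sign = -1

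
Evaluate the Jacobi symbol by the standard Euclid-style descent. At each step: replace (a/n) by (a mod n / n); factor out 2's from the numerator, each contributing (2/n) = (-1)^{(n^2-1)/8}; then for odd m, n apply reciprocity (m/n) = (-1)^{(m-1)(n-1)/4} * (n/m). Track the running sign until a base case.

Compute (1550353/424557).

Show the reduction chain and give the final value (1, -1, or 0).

(1550353/424557) = (276682/424557)   [reduce mod 424557]
276682 = 2^1·138341; (2/424557) = -1 since 424557 mod 8 = 5, so (276682/424557) = (-1)^1·(138341/424557); sign now -1
reciprocity: (138341/424557) = +1·(424557/138341) since 138341 mod 4 = 1, 424557 mod 4 = 1; sign now -1
(424557/138341) = (9534/138341)   [reduce mod 138341]
9534 = 2^1·4767; (2/138341) = -1 since 138341 mod 8 = 5, so (9534/138341) = (-1)^1·(4767/138341); sign now +1
reciprocity: (4767/138341) = +1·(138341/4767) since 4767 mod 4 = 3, 138341 mod 4 = 1; sign now +1
(138341/4767) = (98/4767)   [reduce mod 4767]
98 = 2^1·49; (2/4767) = +1 since 4767 mod 8 = 7, so (98/4767) = (+1)^1·(49/4767); sign now +1
reciprocity: (49/4767) = +1·(4767/49) since 49 mod 4 = 1, 4767 mod 4 = 3; sign now +1
(4767/49) = (14/49)   [reduce mod 49]
14 = 2^1·7; (2/49) = +1 since 49 mod 8 = 1, so (14/49) = (+1)^1·(7/49); sign now +1
reciprocity: (7/49) = +1·(49/7) since 7 mod 4 = 3, 49 mod 4 = 1; sign now +1
(49/7) = (0/7)   [reduce mod 7]
(0/7) = 0   [gcd(a, n) > 1]; final value = 0

0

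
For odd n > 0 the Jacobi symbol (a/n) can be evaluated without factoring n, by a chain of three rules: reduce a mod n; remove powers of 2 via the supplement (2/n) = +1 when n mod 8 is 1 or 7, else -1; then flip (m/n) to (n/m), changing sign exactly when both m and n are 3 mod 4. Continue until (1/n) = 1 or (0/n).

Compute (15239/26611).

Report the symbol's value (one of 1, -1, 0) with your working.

flip (15239/26611) -> (26611/15239): both odd, 15239 mod 4 = 3, 26611 mod 4 = 3, so the flip contributes -1; sign now -1
(26611/15239): 26611 mod 15239 = 11372, so (26611/15239) = (11372/15239)
factor out 2^2: 11372 = 2^2·2843; with 15239 mod 8 = 7, (2/15239) = +1; sign now -1; continue with (2843/15239)
flip (2843/15239) -> (15239/2843): both odd, 2843 mod 4 = 3, 15239 mod 4 = 3, so the flip contributes -1; sign now +1
(15239/2843): 15239 mod 2843 = 1024, so (15239/2843) = (1024/2843)
factor out 2^10: 1024 = 2^10·1; with 2843 mod 8 = 3, (2/2843) = -1; sign now +1; continue with (1/2843)
reached (1/2843) = 1, so the symbol is +1

1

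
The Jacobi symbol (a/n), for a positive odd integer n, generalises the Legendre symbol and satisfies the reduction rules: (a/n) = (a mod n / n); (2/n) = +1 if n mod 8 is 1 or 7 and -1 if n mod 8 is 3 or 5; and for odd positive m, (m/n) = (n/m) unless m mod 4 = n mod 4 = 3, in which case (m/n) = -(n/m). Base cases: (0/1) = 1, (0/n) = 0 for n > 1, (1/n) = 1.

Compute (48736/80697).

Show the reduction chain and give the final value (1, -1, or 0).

-1

48736 = 2^5·1523; (2/80697) = +1 since 80697 mod 8 = 1, so (48736/80697) = (+1)^5·(1523/80697); sign now +1
reciprocity: (1523/80697) = +1·(80697/1523) since 1523 mod 4 = 3, 80697 mod 4 = 1; sign now +1
(80697/1523) = (1501/1523)   [reduce mod 1523]
reciprocity: (1501/1523) = +1·(1523/1501) since 1501 mod 4 = 1, 1523 mod 4 = 3; sign now +1
(1523/1501) = (22/1501)   [reduce mod 1501]
22 = 2^1·11; (2/1501) = -1 since 1501 mod 8 = 5, so (22/1501) = (-1)^1·(11/1501); sign now -1
reciprocity: (11/1501) = +1·(1501/11) since 11 mod 4 = 3, 1501 mod 4 = 1; sign now -1
(1501/11) = (5/11)   [reduce mod 11]
reciprocity: (5/11) = +1·(11/5) since 5 mod 4 = 1, 11 mod 4 = 3; sign now -1
(11/5) = (1/5)   [reduce mod 5]
(1/5) = 1; final value = sign = -1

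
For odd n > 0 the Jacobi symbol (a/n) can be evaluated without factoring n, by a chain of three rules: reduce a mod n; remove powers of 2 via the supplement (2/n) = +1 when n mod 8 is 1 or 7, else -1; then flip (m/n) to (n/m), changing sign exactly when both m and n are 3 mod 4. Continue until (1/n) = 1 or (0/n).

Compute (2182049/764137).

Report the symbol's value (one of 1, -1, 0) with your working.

(2182049/764137) = (653775/764137)   [reduce mod 764137]
reciprocity: (653775/764137) = +1·(764137/653775) since 653775 mod 4 = 3, 764137 mod 4 = 1; sign now +1
(764137/653775) = (110362/653775)   [reduce mod 653775]
110362 = 2^1·55181; (2/653775) = +1 since 653775 mod 8 = 7, so (110362/653775) = (+1)^1·(55181/653775); sign now +1
reciprocity: (55181/653775) = +1·(653775/55181) since 55181 mod 4 = 1, 653775 mod 4 = 3; sign now +1
(653775/55181) = (46784/55181)   [reduce mod 55181]
46784 = 2^6·731; (2/55181) = -1 since 55181 mod 8 = 5, so (46784/55181) = (-1)^6·(731/55181); sign now +1
reciprocity: (731/55181) = +1·(55181/731) since 731 mod 4 = 3, 55181 mod 4 = 1; sign now +1
(55181/731) = (356/731)   [reduce mod 731]
356 = 2^2·89; (2/731) = -1 since 731 mod 8 = 3, so (356/731) = (-1)^2·(89/731); sign now +1
reciprocity: (89/731) = +1·(731/89) since 89 mod 4 = 1, 731 mod 4 = 3; sign now +1
(731/89) = (19/89)   [reduce mod 89]
reciprocity: (19/89) = +1·(89/19) since 19 mod 4 = 3, 89 mod 4 = 1; sign now +1
(89/19) = (13/19)   [reduce mod 19]
reciprocity: (13/19) = +1·(19/13) since 13 mod 4 = 1, 19 mod 4 = 3; sign now +1
(19/13) = (6/13)   [reduce mod 13]
6 = 2^1·3; (2/13) = -1 since 13 mod 8 = 5, so (6/13) = (-1)^1·(3/13); sign now -1
reciprocity: (3/13) = +1·(13/3) since 3 mod 4 = 3, 13 mod 4 = 1; sign now -1
(13/3) = (1/3)   [reduce mod 3]
(1/3) = 1; final value = sign = -1

-1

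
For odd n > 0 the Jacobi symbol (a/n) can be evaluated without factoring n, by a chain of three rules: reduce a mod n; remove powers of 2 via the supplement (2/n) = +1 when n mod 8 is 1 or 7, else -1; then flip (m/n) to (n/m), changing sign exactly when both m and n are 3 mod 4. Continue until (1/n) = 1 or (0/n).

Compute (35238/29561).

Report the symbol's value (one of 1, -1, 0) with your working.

0

(35238/29561): 35238 mod 29561 = 5677, so (35238/29561) = (5677/29561)
flip (5677/29561) -> (29561/5677): both odd, 5677 mod 4 = 1, 29561 mod 4 = 1, so the flip contributes +1; sign now +1
(29561/5677): 29561 mod 5677 = 1176, so (29561/5677) = (1176/5677)
factor out 2^3: 1176 = 2^3·147; with 5677 mod 8 = 5, (2/5677) = -1; sign now -1; continue with (147/5677)
flip (147/5677) -> (5677/147): both odd, 147 mod 4 = 3, 5677 mod 4 = 1, so the flip contributes +1; sign now -1
(5677/147): 5677 mod 147 = 91, so (5677/147) = (91/147)
flip (91/147) -> (147/91): both odd, 91 mod 4 = 3, 147 mod 4 = 3, so the flip contributes -1; sign now +1
(147/91): 147 mod 91 = 56, so (147/91) = (56/91)
factor out 2^3: 56 = 2^3·7; with 91 mod 8 = 3, (2/91) = -1; sign now -1; continue with (7/91)
flip (7/91) -> (91/7): both odd, 7 mod 4 = 3, 91 mod 4 = 3, so the flip contributes -1; sign now +1
(91/7): 91 mod 7 = 0, so (91/7) = (0/7)
reached (0/7); gcd(a, n) > 1, so (0/7) = 0 and the symbol is 0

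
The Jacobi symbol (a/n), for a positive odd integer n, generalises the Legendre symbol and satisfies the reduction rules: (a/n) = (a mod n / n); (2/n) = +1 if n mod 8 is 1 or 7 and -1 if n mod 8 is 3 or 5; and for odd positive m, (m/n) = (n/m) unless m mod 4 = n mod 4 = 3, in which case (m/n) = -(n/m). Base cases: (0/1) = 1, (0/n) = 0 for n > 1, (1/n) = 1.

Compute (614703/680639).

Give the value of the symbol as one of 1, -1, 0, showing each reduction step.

1

flip (614703/680639) -> (680639/614703): both odd, 614703 mod 4 = 3, 680639 mod 4 = 3, so the flip contributes -1; sign now -1
(680639/614703): 680639 mod 614703 = 65936, so (680639/614703) = (65936/614703)
factor out 2^4: 65936 = 2^4·4121; with 614703 mod 8 = 7, (2/614703) = +1; sign now -1; continue with (4121/614703)
flip (4121/614703) -> (614703/4121): both odd, 4121 mod 4 = 1, 614703 mod 4 = 3, so the flip contributes +1; sign now -1
(614703/4121): 614703 mod 4121 = 674, so (614703/4121) = (674/4121)
factor out 2^1: 674 = 2^1·337; with 4121 mod 8 = 1, (2/4121) = +1; sign now -1; continue with (337/4121)
flip (337/4121) -> (4121/337): both odd, 337 mod 4 = 1, 4121 mod 4 = 1, so the flip contributes +1; sign now -1
(4121/337): 4121 mod 337 = 77, so (4121/337) = (77/337)
flip (77/337) -> (337/77): both odd, 77 mod 4 = 1, 337 mod 4 = 1, so the flip contributes +1; sign now -1
(337/77): 337 mod 77 = 29, so (337/77) = (29/77)
flip (29/77) -> (77/29): both odd, 29 mod 4 = 1, 77 mod 4 = 1, so the flip contributes +1; sign now -1
(77/29): 77 mod 29 = 19, so (77/29) = (19/29)
flip (19/29) -> (29/19): both odd, 19 mod 4 = 3, 29 mod 4 = 1, so the flip contributes +1; sign now -1
(29/19): 29 mod 19 = 10, so (29/19) = (10/19)
factor out 2^1: 10 = 2^1·5; with 19 mod 8 = 3, (2/19) = -1; sign now +1; continue with (5/19)
flip (5/19) -> (19/5): both odd, 5 mod 4 = 1, 19 mod 4 = 3, so the flip contributes +1; sign now +1
(19/5): 19 mod 5 = 4, so (19/5) = (4/5)
factor out 2^2: 4 = 2^2·1; with 5 mod 8 = 5, (2/5) = -1; sign now +1; continue with (1/5)
reached (1/5) = 1, so the symbol is +1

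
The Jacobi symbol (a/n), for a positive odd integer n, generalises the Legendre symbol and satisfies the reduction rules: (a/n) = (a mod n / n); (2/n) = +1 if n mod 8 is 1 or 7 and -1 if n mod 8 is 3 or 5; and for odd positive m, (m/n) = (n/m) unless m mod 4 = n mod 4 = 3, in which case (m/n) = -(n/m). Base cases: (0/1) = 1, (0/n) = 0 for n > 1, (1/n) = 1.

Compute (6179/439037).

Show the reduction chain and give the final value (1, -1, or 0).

1

reciprocity: (6179/439037) = +1·(439037/6179) since 6179 mod 4 = 3, 439037 mod 4 = 1; sign now +1
(439037/6179) = (328/6179)   [reduce mod 6179]
328 = 2^3·41; (2/6179) = -1 since 6179 mod 8 = 3, so (328/6179) = (-1)^3·(41/6179); sign now -1
reciprocity: (41/6179) = +1·(6179/41) since 41 mod 4 = 1, 6179 mod 4 = 3; sign now -1
(6179/41) = (29/41)   [reduce mod 41]
reciprocity: (29/41) = +1·(41/29) since 29 mod 4 = 1, 41 mod 4 = 1; sign now -1
(41/29) = (12/29)   [reduce mod 29]
12 = 2^2·3; (2/29) = -1 since 29 mod 8 = 5, so (12/29) = (-1)^2·(3/29); sign now -1
reciprocity: (3/29) = +1·(29/3) since 3 mod 4 = 3, 29 mod 4 = 1; sign now -1
(29/3) = (2/3)   [reduce mod 3]
2 = 2^1·1; (2/3) = -1 since 3 mod 8 = 3, so (2/3) = (-1)^1·(1/3); sign now +1
(1/3) = 1; final value = sign = +1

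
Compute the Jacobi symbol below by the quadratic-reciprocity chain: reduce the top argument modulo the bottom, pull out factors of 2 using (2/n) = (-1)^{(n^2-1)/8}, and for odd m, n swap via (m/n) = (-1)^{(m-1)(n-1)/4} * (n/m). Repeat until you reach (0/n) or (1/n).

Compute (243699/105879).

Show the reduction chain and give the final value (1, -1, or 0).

0

(243699/105879) = (31941/105879)   [reduce mod 105879]
reciprocity: (31941/105879) = +1·(105879/31941) since 31941 mod 4 = 1, 105879 mod 4 = 3; sign now +1
(105879/31941) = (10056/31941)   [reduce mod 31941]
10056 = 2^3·1257; (2/31941) = -1 since 31941 mod 8 = 5, so (10056/31941) = (-1)^3·(1257/31941); sign now -1
reciprocity: (1257/31941) = +1·(31941/1257) since 1257 mod 4 = 1, 31941 mod 4 = 1; sign now -1
(31941/1257) = (516/1257)   [reduce mod 1257]
516 = 2^2·129; (2/1257) = +1 since 1257 mod 8 = 1, so (516/1257) = (+1)^2·(129/1257); sign now -1
reciprocity: (129/1257) = +1·(1257/129) since 129 mod 4 = 1, 1257 mod 4 = 1; sign now -1
(1257/129) = (96/129)   [reduce mod 129]
96 = 2^5·3; (2/129) = +1 since 129 mod 8 = 1, so (96/129) = (+1)^5·(3/129); sign now -1
reciprocity: (3/129) = +1·(129/3) since 3 mod 4 = 3, 129 mod 4 = 1; sign now -1
(129/3) = (0/3)   [reduce mod 3]
(0/3) = 0   [gcd(a, n) > 1]; final value = 0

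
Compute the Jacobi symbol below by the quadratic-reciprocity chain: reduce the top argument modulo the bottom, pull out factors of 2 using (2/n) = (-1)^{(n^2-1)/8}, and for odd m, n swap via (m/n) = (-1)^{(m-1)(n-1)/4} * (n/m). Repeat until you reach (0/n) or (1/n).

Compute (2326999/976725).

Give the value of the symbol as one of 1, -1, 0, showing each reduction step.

(2326999/976725): 2326999 mod 976725 = 373549, so (2326999/976725) = (373549/976725)
flip (373549/976725) -> (976725/373549): both odd, 373549 mod 4 = 1, 976725 mod 4 = 1, so the flip contributes +1; sign now +1
(976725/373549): 976725 mod 373549 = 229627, so (976725/373549) = (229627/373549)
flip (229627/373549) -> (373549/229627): both odd, 229627 mod 4 = 3, 373549 mod 4 = 1, so the flip contributes +1; sign now +1
(373549/229627): 373549 mod 229627 = 143922, so (373549/229627) = (143922/229627)
factor out 2^1: 143922 = 2^1·71961; with 229627 mod 8 = 3, (2/229627) = -1; sign now -1; continue with (71961/229627)
flip (71961/229627) -> (229627/71961): both odd, 71961 mod 4 = 1, 229627 mod 4 = 3, so the flip contributes +1; sign now -1
(229627/71961): 229627 mod 71961 = 13744, so (229627/71961) = (13744/71961)
factor out 2^4: 13744 = 2^4·859; with 71961 mod 8 = 1, (2/71961) = +1; sign now -1; continue with (859/71961)
flip (859/71961) -> (71961/859): both odd, 859 mod 4 = 3, 71961 mod 4 = 1, so the flip contributes +1; sign now -1
(71961/859): 71961 mod 859 = 664, so (71961/859) = (664/859)
factor out 2^3: 664 = 2^3·83; with 859 mod 8 = 3, (2/859) = -1; sign now +1; continue with (83/859)
flip (83/859) -> (859/83): both odd, 83 mod 4 = 3, 859 mod 4 = 3, so the flip contributes -1; sign now -1
(859/83): 859 mod 83 = 29, so (859/83) = (29/83)
flip (29/83) -> (83/29): both odd, 29 mod 4 = 1, 83 mod 4 = 3, so the flip contributes +1; sign now -1
(83/29): 83 mod 29 = 25, so (83/29) = (25/29)
flip (25/29) -> (29/25): both odd, 25 mod 4 = 1, 29 mod 4 = 1, so the flip contributes +1; sign now -1
(29/25): 29 mod 25 = 4, so (29/25) = (4/25)
factor out 2^2: 4 = 2^2·1; with 25 mod 8 = 1, (2/25) = +1; sign now -1; continue with (1/25)
reached (1/25) = 1, so the symbol is -1

-1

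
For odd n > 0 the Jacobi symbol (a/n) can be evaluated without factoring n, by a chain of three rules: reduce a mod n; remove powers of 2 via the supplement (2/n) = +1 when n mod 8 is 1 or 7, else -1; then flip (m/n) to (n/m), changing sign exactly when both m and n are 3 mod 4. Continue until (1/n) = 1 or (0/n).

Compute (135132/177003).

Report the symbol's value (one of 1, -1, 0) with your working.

0

factor out 2^2: 135132 = 2^2·33783; with 177003 mod 8 = 3, (2/177003) = -1; sign now +1; continue with (33783/177003)
flip (33783/177003) -> (177003/33783): both odd, 33783 mod 4 = 3, 177003 mod 4 = 3, so the flip contributes -1; sign now -1
(177003/33783): 177003 mod 33783 = 8088, so (177003/33783) = (8088/33783)
factor out 2^3: 8088 = 2^3·1011; with 33783 mod 8 = 7, (2/33783) = +1; sign now -1; continue with (1011/33783)
flip (1011/33783) -> (33783/1011): both odd, 1011 mod 4 = 3, 33783 mod 4 = 3, so the flip contributes -1; sign now +1
(33783/1011): 33783 mod 1011 = 420, so (33783/1011) = (420/1011)
factor out 2^2: 420 = 2^2·105; with 1011 mod 8 = 3, (2/1011) = -1; sign now +1; continue with (105/1011)
flip (105/1011) -> (1011/105): both odd, 105 mod 4 = 1, 1011 mod 4 = 3, so the flip contributes +1; sign now +1
(1011/105): 1011 mod 105 = 66, so (1011/105) = (66/105)
factor out 2^1: 66 = 2^1·33; with 105 mod 8 = 1, (2/105) = +1; sign now +1; continue with (33/105)
flip (33/105) -> (105/33): both odd, 33 mod 4 = 1, 105 mod 4 = 1, so the flip contributes +1; sign now +1
(105/33): 105 mod 33 = 6, so (105/33) = (6/33)
factor out 2^1: 6 = 2^1·3; with 33 mod 8 = 1, (2/33) = +1; sign now +1; continue with (3/33)
flip (3/33) -> (33/3): both odd, 3 mod 4 = 3, 33 mod 4 = 1, so the flip contributes +1; sign now +1
(33/3): 33 mod 3 = 0, so (33/3) = (0/3)
reached (0/3); gcd(a, n) > 1, so (0/3) = 0 and the symbol is 0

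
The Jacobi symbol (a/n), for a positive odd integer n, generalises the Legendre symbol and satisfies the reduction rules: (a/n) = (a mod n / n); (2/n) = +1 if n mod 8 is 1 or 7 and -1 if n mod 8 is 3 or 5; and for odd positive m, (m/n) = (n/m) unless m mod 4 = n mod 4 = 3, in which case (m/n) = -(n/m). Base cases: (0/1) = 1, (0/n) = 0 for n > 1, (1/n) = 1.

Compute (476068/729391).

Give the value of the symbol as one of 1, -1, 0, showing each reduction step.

1

476068 = 2^2·119017; (2/729391) = +1 since 729391 mod 8 = 7, so (476068/729391) = (+1)^2·(119017/729391); sign now +1
reciprocity: (119017/729391) = +1·(729391/119017) since 119017 mod 4 = 1, 729391 mod 4 = 3; sign now +1
(729391/119017) = (15289/119017)   [reduce mod 119017]
reciprocity: (15289/119017) = +1·(119017/15289) since 15289 mod 4 = 1, 119017 mod 4 = 1; sign now +1
(119017/15289) = (11994/15289)   [reduce mod 15289]
11994 = 2^1·5997; (2/15289) = +1 since 15289 mod 8 = 1, so (11994/15289) = (+1)^1·(5997/15289); sign now +1
reciprocity: (5997/15289) = +1·(15289/5997) since 5997 mod 4 = 1, 15289 mod 4 = 1; sign now +1
(15289/5997) = (3295/5997)   [reduce mod 5997]
reciprocity: (3295/5997) = +1·(5997/3295) since 3295 mod 4 = 3, 5997 mod 4 = 1; sign now +1
(5997/3295) = (2702/3295)   [reduce mod 3295]
2702 = 2^1·1351; (2/3295) = +1 since 3295 mod 8 = 7, so (2702/3295) = (+1)^1·(1351/3295); sign now +1
reciprocity: (1351/3295) = -1·(3295/1351) since 1351 mod 4 = 3, 3295 mod 4 = 3; sign now -1
(3295/1351) = (593/1351)   [reduce mod 1351]
reciprocity: (593/1351) = +1·(1351/593) since 593 mod 4 = 1, 1351 mod 4 = 3; sign now -1
(1351/593) = (165/593)   [reduce mod 593]
reciprocity: (165/593) = +1·(593/165) since 165 mod 4 = 1, 593 mod 4 = 1; sign now -1
(593/165) = (98/165)   [reduce mod 165]
98 = 2^1·49; (2/165) = -1 since 165 mod 8 = 5, so (98/165) = (-1)^1·(49/165); sign now +1
reciprocity: (49/165) = +1·(165/49) since 49 mod 4 = 1, 165 mod 4 = 1; sign now +1
(165/49) = (18/49)   [reduce mod 49]
18 = 2^1·9; (2/49) = +1 since 49 mod 8 = 1, so (18/49) = (+1)^1·(9/49); sign now +1
reciprocity: (9/49) = +1·(49/9) since 9 mod 4 = 1, 49 mod 4 = 1; sign now +1
(49/9) = (4/9)   [reduce mod 9]
4 = 2^2·1; (2/9) = +1 since 9 mod 8 = 1, so (4/9) = (+1)^2·(1/9); sign now +1
(1/9) = 1; final value = sign = +1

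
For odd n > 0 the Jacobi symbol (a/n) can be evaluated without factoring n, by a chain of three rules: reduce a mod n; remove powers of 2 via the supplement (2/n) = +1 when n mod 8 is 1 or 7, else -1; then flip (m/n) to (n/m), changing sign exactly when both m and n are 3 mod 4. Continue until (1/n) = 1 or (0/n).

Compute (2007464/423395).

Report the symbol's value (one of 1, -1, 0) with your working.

-1

(2007464/423395) = (313884/423395)   [reduce mod 423395]
313884 = 2^2·78471; (2/423395) = -1 since 423395 mod 8 = 3, so (313884/423395) = (-1)^2·(78471/423395); sign now +1
reciprocity: (78471/423395) = -1·(423395/78471) since 78471 mod 4 = 3, 423395 mod 4 = 3; sign now -1
(423395/78471) = (31040/78471)   [reduce mod 78471]
31040 = 2^6·485; (2/78471) = +1 since 78471 mod 8 = 7, so (31040/78471) = (+1)^6·(485/78471); sign now -1
reciprocity: (485/78471) = +1·(78471/485) since 485 mod 4 = 1, 78471 mod 4 = 3; sign now -1
(78471/485) = (386/485)   [reduce mod 485]
386 = 2^1·193; (2/485) = -1 since 485 mod 8 = 5, so (386/485) = (-1)^1·(193/485); sign now +1
reciprocity: (193/485) = +1·(485/193) since 193 mod 4 = 1, 485 mod 4 = 1; sign now +1
(485/193) = (99/193)   [reduce mod 193]
reciprocity: (99/193) = +1·(193/99) since 99 mod 4 = 3, 193 mod 4 = 1; sign now +1
(193/99) = (94/99)   [reduce mod 99]
94 = 2^1·47; (2/99) = -1 since 99 mod 8 = 3, so (94/99) = (-1)^1·(47/99); sign now -1
reciprocity: (47/99) = -1·(99/47) since 47 mod 4 = 3, 99 mod 4 = 3; sign now +1
(99/47) = (5/47)   [reduce mod 47]
reciprocity: (5/47) = +1·(47/5) since 5 mod 4 = 1, 47 mod 4 = 3; sign now +1
(47/5) = (2/5)   [reduce mod 5]
2 = 2^1·1; (2/5) = -1 since 5 mod 8 = 5, so (2/5) = (-1)^1·(1/5); sign now -1
(1/5) = 1; final value = sign = -1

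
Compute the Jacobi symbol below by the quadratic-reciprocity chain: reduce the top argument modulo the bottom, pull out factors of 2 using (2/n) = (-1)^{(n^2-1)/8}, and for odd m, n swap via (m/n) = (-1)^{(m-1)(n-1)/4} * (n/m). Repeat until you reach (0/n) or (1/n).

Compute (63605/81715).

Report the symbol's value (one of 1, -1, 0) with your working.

reciprocity: (63605/81715) = +1·(81715/63605) since 63605 mod 4 = 1, 81715 mod 4 = 3; sign now +1
(81715/63605) = (18110/63605)   [reduce mod 63605]
18110 = 2^1·9055; (2/63605) = -1 since 63605 mod 8 = 5, so (18110/63605) = (-1)^1·(9055/63605); sign now -1
reciprocity: (9055/63605) = +1·(63605/9055) since 9055 mod 4 = 3, 63605 mod 4 = 1; sign now -1
(63605/9055) = (220/9055)   [reduce mod 9055]
220 = 2^2·55; (2/9055) = +1 since 9055 mod 8 = 7, so (220/9055) = (+1)^2·(55/9055); sign now -1
reciprocity: (55/9055) = -1·(9055/55) since 55 mod 4 = 3, 9055 mod 4 = 3; sign now +1
(9055/55) = (35/55)   [reduce mod 55]
reciprocity: (35/55) = -1·(55/35) since 35 mod 4 = 3, 55 mod 4 = 3; sign now -1
(55/35) = (20/35)   [reduce mod 35]
20 = 2^2·5; (2/35) = -1 since 35 mod 8 = 3, so (20/35) = (-1)^2·(5/35); sign now -1
reciprocity: (5/35) = +1·(35/5) since 5 mod 4 = 1, 35 mod 4 = 3; sign now -1
(35/5) = (0/5)   [reduce mod 5]
(0/5) = 0   [gcd(a, n) > 1]; final value = 0

0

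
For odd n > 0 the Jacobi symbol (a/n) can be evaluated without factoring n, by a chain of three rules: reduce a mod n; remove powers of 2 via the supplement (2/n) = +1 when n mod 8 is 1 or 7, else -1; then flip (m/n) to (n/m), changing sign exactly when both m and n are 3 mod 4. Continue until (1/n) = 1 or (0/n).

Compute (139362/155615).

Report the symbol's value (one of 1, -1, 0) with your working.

139362 = 2^1·69681; (2/155615) = +1 since 155615 mod 8 = 7, so (139362/155615) = (+1)^1·(69681/155615); sign now +1
reciprocity: (69681/155615) = +1·(155615/69681) since 69681 mod 4 = 1, 155615 mod 4 = 3; sign now +1
(155615/69681) = (16253/69681)   [reduce mod 69681]
reciprocity: (16253/69681) = +1·(69681/16253) since 16253 mod 4 = 1, 69681 mod 4 = 1; sign now +1
(69681/16253) = (4669/16253)   [reduce mod 16253]
reciprocity: (4669/16253) = +1·(16253/4669) since 4669 mod 4 = 1, 16253 mod 4 = 1; sign now +1
(16253/4669) = (2246/4669)   [reduce mod 4669]
2246 = 2^1·1123; (2/4669) = -1 since 4669 mod 8 = 5, so (2246/4669) = (-1)^1·(1123/4669); sign now -1
reciprocity: (1123/4669) = +1·(4669/1123) since 1123 mod 4 = 3, 4669 mod 4 = 1; sign now -1
(4669/1123) = (177/1123)   [reduce mod 1123]
reciprocity: (177/1123) = +1·(1123/177) since 177 mod 4 = 1, 1123 mod 4 = 3; sign now -1
(1123/177) = (61/177)   [reduce mod 177]
reciprocity: (61/177) = +1·(177/61) since 61 mod 4 = 1, 177 mod 4 = 1; sign now -1
(177/61) = (55/61)   [reduce mod 61]
reciprocity: (55/61) = +1·(61/55) since 55 mod 4 = 3, 61 mod 4 = 1; sign now -1
(61/55) = (6/55)   [reduce mod 55]
6 = 2^1·3; (2/55) = +1 since 55 mod 8 = 7, so (6/55) = (+1)^1·(3/55); sign now -1
reciprocity: (3/55) = -1·(55/3) since 3 mod 4 = 3, 55 mod 4 = 3; sign now +1
(55/3) = (1/3)   [reduce mod 3]
(1/3) = 1; final value = sign = +1

1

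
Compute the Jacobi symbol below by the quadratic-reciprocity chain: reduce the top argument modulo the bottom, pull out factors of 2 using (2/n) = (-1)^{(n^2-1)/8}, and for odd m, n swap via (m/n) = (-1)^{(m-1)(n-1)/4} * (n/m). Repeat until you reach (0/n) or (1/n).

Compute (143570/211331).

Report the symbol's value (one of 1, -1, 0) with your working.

143570 = 2^1·71785; (2/211331) = -1 since 211331 mod 8 = 3, so (143570/211331) = (-1)^1·(71785/211331); sign now -1
reciprocity: (71785/211331) = +1·(211331/71785) since 71785 mod 4 = 1, 211331 mod 4 = 3; sign now -1
(211331/71785) = (67761/71785)   [reduce mod 71785]
reciprocity: (67761/71785) = +1·(71785/67761) since 67761 mod 4 = 1, 71785 mod 4 = 1; sign now -1
(71785/67761) = (4024/67761)   [reduce mod 67761]
4024 = 2^3·503; (2/67761) = +1 since 67761 mod 8 = 1, so (4024/67761) = (+1)^3·(503/67761); sign now -1
reciprocity: (503/67761) = +1·(67761/503) since 503 mod 4 = 3, 67761 mod 4 = 1; sign now -1
(67761/503) = (359/503)   [reduce mod 503]
reciprocity: (359/503) = -1·(503/359) since 359 mod 4 = 3, 503 mod 4 = 3; sign now +1
(503/359) = (144/359)   [reduce mod 359]
144 = 2^4·9; (2/359) = +1 since 359 mod 8 = 7, so (144/359) = (+1)^4·(9/359); sign now +1
reciprocity: (9/359) = +1·(359/9) since 9 mod 4 = 1, 359 mod 4 = 3; sign now +1
(359/9) = (8/9)   [reduce mod 9]
8 = 2^3·1; (2/9) = +1 since 9 mod 8 = 1, so (8/9) = (+1)^3·(1/9); sign now +1
(1/9) = 1; final value = sign = +1

1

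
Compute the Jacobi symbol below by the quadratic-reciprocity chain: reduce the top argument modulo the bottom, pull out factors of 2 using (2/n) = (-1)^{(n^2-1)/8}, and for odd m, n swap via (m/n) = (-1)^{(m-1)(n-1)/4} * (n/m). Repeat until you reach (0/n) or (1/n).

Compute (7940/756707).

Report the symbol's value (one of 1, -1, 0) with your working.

7940 = 2^2·1985; (2/756707) = -1 since 756707 mod 8 = 3, so (7940/756707) = (-1)^2·(1985/756707); sign now +1
reciprocity: (1985/756707) = +1·(756707/1985) since 1985 mod 4 = 1, 756707 mod 4 = 3; sign now +1
(756707/1985) = (422/1985)   [reduce mod 1985]
422 = 2^1·211; (2/1985) = +1 since 1985 mod 8 = 1, so (422/1985) = (+1)^1·(211/1985); sign now +1
reciprocity: (211/1985) = +1·(1985/211) since 211 mod 4 = 3, 1985 mod 4 = 1; sign now +1
(1985/211) = (86/211)   [reduce mod 211]
86 = 2^1·43; (2/211) = -1 since 211 mod 8 = 3, so (86/211) = (-1)^1·(43/211); sign now -1
reciprocity: (43/211) = -1·(211/43) since 43 mod 4 = 3, 211 mod 4 = 3; sign now +1
(211/43) = (39/43)   [reduce mod 43]
reciprocity: (39/43) = -1·(43/39) since 39 mod 4 = 3, 43 mod 4 = 3; sign now -1
(43/39) = (4/39)   [reduce mod 39]
4 = 2^2·1; (2/39) = +1 since 39 mod 8 = 7, so (4/39) = (+1)^2·(1/39); sign now -1
(1/39) = 1; final value = sign = -1

-1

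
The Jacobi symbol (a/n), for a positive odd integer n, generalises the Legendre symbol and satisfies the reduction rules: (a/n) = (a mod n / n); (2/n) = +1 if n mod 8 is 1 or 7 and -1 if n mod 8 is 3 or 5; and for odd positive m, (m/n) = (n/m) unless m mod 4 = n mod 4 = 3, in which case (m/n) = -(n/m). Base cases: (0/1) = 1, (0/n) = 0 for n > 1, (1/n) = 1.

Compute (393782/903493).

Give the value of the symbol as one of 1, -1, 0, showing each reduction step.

factor out 2^1: 393782 = 2^1·196891; with 903493 mod 8 = 5, (2/903493) = -1; sign now -1; continue with (196891/903493)
flip (196891/903493) -> (903493/196891): both odd, 196891 mod 4 = 3, 903493 mod 4 = 1, so the flip contributes +1; sign now -1
(903493/196891): 903493 mod 196891 = 115929, so (903493/196891) = (115929/196891)
flip (115929/196891) -> (196891/115929): both odd, 115929 mod 4 = 1, 196891 mod 4 = 3, so the flip contributes +1; sign now -1
(196891/115929): 196891 mod 115929 = 80962, so (196891/115929) = (80962/115929)
factor out 2^1: 80962 = 2^1·40481; with 115929 mod 8 = 1, (2/115929) = +1; sign now -1; continue with (40481/115929)
flip (40481/115929) -> (115929/40481): both odd, 40481 mod 4 = 1, 115929 mod 4 = 1, so the flip contributes +1; sign now -1
(115929/40481): 115929 mod 40481 = 34967, so (115929/40481) = (34967/40481)
flip (34967/40481) -> (40481/34967): both odd, 34967 mod 4 = 3, 40481 mod 4 = 1, so the flip contributes +1; sign now -1
(40481/34967): 40481 mod 34967 = 5514, so (40481/34967) = (5514/34967)
factor out 2^1: 5514 = 2^1·2757; with 34967 mod 8 = 7, (2/34967) = +1; sign now -1; continue with (2757/34967)
flip (2757/34967) -> (34967/2757): both odd, 2757 mod 4 = 1, 34967 mod 4 = 3, so the flip contributes +1; sign now -1
(34967/2757): 34967 mod 2757 = 1883, so (34967/2757) = (1883/2757)
flip (1883/2757) -> (2757/1883): both odd, 1883 mod 4 = 3, 2757 mod 4 = 1, so the flip contributes +1; sign now -1
(2757/1883): 2757 mod 1883 = 874, so (2757/1883) = (874/1883)
factor out 2^1: 874 = 2^1·437; with 1883 mod 8 = 3, (2/1883) = -1; sign now +1; continue with (437/1883)
flip (437/1883) -> (1883/437): both odd, 437 mod 4 = 1, 1883 mod 4 = 3, so the flip contributes +1; sign now +1
(1883/437): 1883 mod 437 = 135, so (1883/437) = (135/437)
flip (135/437) -> (437/135): both odd, 135 mod 4 = 3, 437 mod 4 = 1, so the flip contributes +1; sign now +1
(437/135): 437 mod 135 = 32, so (437/135) = (32/135)
factor out 2^5: 32 = 2^5·1; with 135 mod 8 = 7, (2/135) = +1; sign now +1; continue with (1/135)
reached (1/135) = 1, so the symbol is +1

1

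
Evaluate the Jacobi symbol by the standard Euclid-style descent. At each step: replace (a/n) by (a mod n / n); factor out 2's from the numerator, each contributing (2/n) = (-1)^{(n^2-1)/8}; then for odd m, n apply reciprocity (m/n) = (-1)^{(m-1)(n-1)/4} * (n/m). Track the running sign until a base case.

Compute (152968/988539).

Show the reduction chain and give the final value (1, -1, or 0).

1

factor out 2^3: 152968 = 2^3·19121; with 988539 mod 8 = 3, (2/988539) = -1; sign now -1; continue with (19121/988539)
flip (19121/988539) -> (988539/19121): both odd, 19121 mod 4 = 1, 988539 mod 4 = 3, so the flip contributes +1; sign now -1
(988539/19121): 988539 mod 19121 = 13368, so (988539/19121) = (13368/19121)
factor out 2^3: 13368 = 2^3·1671; with 19121 mod 8 = 1, (2/19121) = +1; sign now -1; continue with (1671/19121)
flip (1671/19121) -> (19121/1671): both odd, 1671 mod 4 = 3, 19121 mod 4 = 1, so the flip contributes +1; sign now -1
(19121/1671): 19121 mod 1671 = 740, so (19121/1671) = (740/1671)
factor out 2^2: 740 = 2^2·185; with 1671 mod 8 = 7, (2/1671) = +1; sign now -1; continue with (185/1671)
flip (185/1671) -> (1671/185): both odd, 185 mod 4 = 1, 1671 mod 4 = 3, so the flip contributes +1; sign now -1
(1671/185): 1671 mod 185 = 6, so (1671/185) = (6/185)
factor out 2^1: 6 = 2^1·3; with 185 mod 8 = 1, (2/185) = +1; sign now -1; continue with (3/185)
flip (3/185) -> (185/3): both odd, 3 mod 4 = 3, 185 mod 4 = 1, so the flip contributes +1; sign now -1
(185/3): 185 mod 3 = 2, so (185/3) = (2/3)
factor out 2^1: 2 = 2^1·1; with 3 mod 8 = 3, (2/3) = -1; sign now +1; continue with (1/3)
reached (1/3) = 1, so the symbol is +1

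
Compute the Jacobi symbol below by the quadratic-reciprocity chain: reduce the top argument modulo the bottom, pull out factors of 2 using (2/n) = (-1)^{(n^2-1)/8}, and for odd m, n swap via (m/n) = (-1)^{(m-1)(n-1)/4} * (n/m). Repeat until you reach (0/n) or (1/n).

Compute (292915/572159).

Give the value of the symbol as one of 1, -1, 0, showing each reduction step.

reciprocity: (292915/572159) = -1·(572159/292915) since 292915 mod 4 = 3, 572159 mod 4 = 3; sign now -1
(572159/292915) = (279244/292915)   [reduce mod 292915]
279244 = 2^2·69811; (2/292915) = -1 since 292915 mod 8 = 3, so (279244/292915) = (-1)^2·(69811/292915); sign now -1
reciprocity: (69811/292915) = -1·(292915/69811) since 69811 mod 4 = 3, 292915 mod 4 = 3; sign now +1
(292915/69811) = (13671/69811)   [reduce mod 69811]
reciprocity: (13671/69811) = -1·(69811/13671) since 13671 mod 4 = 3, 69811 mod 4 = 3; sign now -1
(69811/13671) = (1456/13671)   [reduce mod 13671]
1456 = 2^4·91; (2/13671) = +1 since 13671 mod 8 = 7, so (1456/13671) = (+1)^4·(91/13671); sign now -1
reciprocity: (91/13671) = -1·(13671/91) since 91 mod 4 = 3, 13671 mod 4 = 3; sign now +1
(13671/91) = (21/91)   [reduce mod 91]
reciprocity: (21/91) = +1·(91/21) since 21 mod 4 = 1, 91 mod 4 = 3; sign now +1
(91/21) = (7/21)   [reduce mod 21]
reciprocity: (7/21) = +1·(21/7) since 7 mod 4 = 3, 21 mod 4 = 1; sign now +1
(21/7) = (0/7)   [reduce mod 7]
(0/7) = 0   [gcd(a, n) > 1]; final value = 0

0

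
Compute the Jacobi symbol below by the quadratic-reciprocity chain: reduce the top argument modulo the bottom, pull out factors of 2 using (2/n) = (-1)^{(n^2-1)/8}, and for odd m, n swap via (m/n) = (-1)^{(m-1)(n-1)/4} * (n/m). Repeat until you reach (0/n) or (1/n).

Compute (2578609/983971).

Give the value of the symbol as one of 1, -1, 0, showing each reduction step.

(2578609/983971): 2578609 mod 983971 = 610667, so (2578609/983971) = (610667/983971)
flip (610667/983971) -> (983971/610667): both odd, 610667 mod 4 = 3, 983971 mod 4 = 3, so the flip contributes -1; sign now -1
(983971/610667): 983971 mod 610667 = 373304, so (983971/610667) = (373304/610667)
factor out 2^3: 373304 = 2^3·46663; with 610667 mod 8 = 3, (2/610667) = -1; sign now +1; continue with (46663/610667)
flip (46663/610667) -> (610667/46663): both odd, 46663 mod 4 = 3, 610667 mod 4 = 3, so the flip contributes -1; sign now -1
(610667/46663): 610667 mod 46663 = 4048, so (610667/46663) = (4048/46663)
factor out 2^4: 4048 = 2^4·253; with 46663 mod 8 = 7, (2/46663) = +1; sign now -1; continue with (253/46663)
flip (253/46663) -> (46663/253): both odd, 253 mod 4 = 1, 46663 mod 4 = 3, so the flip contributes +1; sign now -1
(46663/253): 46663 mod 253 = 111, so (46663/253) = (111/253)
flip (111/253) -> (253/111): both odd, 111 mod 4 = 3, 253 mod 4 = 1, so the flip contributes +1; sign now -1
(253/111): 253 mod 111 = 31, so (253/111) = (31/111)
flip (31/111) -> (111/31): both odd, 31 mod 4 = 3, 111 mod 4 = 3, so the flip contributes -1; sign now +1
(111/31): 111 mod 31 = 18, so (111/31) = (18/31)
factor out 2^1: 18 = 2^1·9; with 31 mod 8 = 7, (2/31) = +1; sign now +1; continue with (9/31)
flip (9/31) -> (31/9): both odd, 9 mod 4 = 1, 31 mod 4 = 3, so the flip contributes +1; sign now +1
(31/9): 31 mod 9 = 4, so (31/9) = (4/9)
factor out 2^2: 4 = 2^2·1; with 9 mod 8 = 1, (2/9) = +1; sign now +1; continue with (1/9)
reached (1/9) = 1, so the symbol is +1

1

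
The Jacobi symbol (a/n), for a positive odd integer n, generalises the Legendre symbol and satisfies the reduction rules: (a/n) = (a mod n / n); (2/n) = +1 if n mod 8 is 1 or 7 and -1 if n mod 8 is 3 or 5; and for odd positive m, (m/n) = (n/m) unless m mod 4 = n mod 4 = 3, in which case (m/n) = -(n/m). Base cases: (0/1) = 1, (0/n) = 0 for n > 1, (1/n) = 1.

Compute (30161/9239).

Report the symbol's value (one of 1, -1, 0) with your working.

(30161/9239) = (2444/9239)   [reduce mod 9239]
2444 = 2^2·611; (2/9239) = +1 since 9239 mod 8 = 7, so (2444/9239) = (+1)^2·(611/9239); sign now +1
reciprocity: (611/9239) = -1·(9239/611) since 611 mod 4 = 3, 9239 mod 4 = 3; sign now -1
(9239/611) = (74/611)   [reduce mod 611]
74 = 2^1·37; (2/611) = -1 since 611 mod 8 = 3, so (74/611) = (-1)^1·(37/611); sign now +1
reciprocity: (37/611) = +1·(611/37) since 37 mod 4 = 1, 611 mod 4 = 3; sign now +1
(611/37) = (19/37)   [reduce mod 37]
reciprocity: (19/37) = +1·(37/19) since 19 mod 4 = 3, 37 mod 4 = 1; sign now +1
(37/19) = (18/19)   [reduce mod 19]
18 = 2^1·9; (2/19) = -1 since 19 mod 8 = 3, so (18/19) = (-1)^1·(9/19); sign now -1
reciprocity: (9/19) = +1·(19/9) since 9 mod 4 = 1, 19 mod 4 = 3; sign now -1
(19/9) = (1/9)   [reduce mod 9]
(1/9) = 1; final value = sign = -1

-1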